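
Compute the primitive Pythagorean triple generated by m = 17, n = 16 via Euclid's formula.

a = m² - n² = 17² - 16² = 289 - 256 = 33
b = 2mn = 2·17·16 = 544
c = m² + n² = 289 + 256 = 545
Verify: 33² + 544² = 1089 + 295936 = 297025 = 545² ✓

(33, 544, 545)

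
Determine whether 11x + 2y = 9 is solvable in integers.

Step 1: Compute gcd(11, 2).
gcd(11, 2) = 1

Step 2: Check divisibility.
Does 1 divide 9? 9 = 1 x 9, so yes.

By the theorem on linear Diophantine equations, 11x + 2y = 9 has integer solutions if and only if gcd(11, 2) divides 9. Since 1 | 9, solutions exist.

Yes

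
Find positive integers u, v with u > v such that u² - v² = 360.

Factor: u² - v² = (u+v)(u-v) = 360.
We need two factors of 360 with the same parity.
Use u+v = 180 and u-v = 2 (product 180·2 = 360).
Adding: 2u = 182, so u = 91.
Subtracting: 2v = 178, so v = 89.
Check: 91² - 89² = 8281 - 7921 = 360 ✓

u = 91, v = 89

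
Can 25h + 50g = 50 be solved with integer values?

Step 1: Compute gcd(25, 50).
gcd(25, 50) = 25

Step 2: Check divisibility.
Does 25 divide 50? 50 = 25 x 2, so yes.

By the theorem on linear Diophantine equations, 25h + 50g = 50 has integer solutions if and only if gcd(25, 50) divides 50. Since 25 | 50, solutions exist.

Yes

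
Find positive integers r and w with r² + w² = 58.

We need to find integers r, w > 0 such that r² + w² = 58.
Trying r = 3: w² = 58 - 3² = 58 - 9 = 49
w = 7
Check: 3² + 7² = 9 + 49 = 58 ✓

58 = 3² + 7²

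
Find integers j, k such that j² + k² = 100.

We need to find integers j, k > 0 such that j² + k² = 100.
Trying j = 6: k² = 100 - 6² = 100 - 36 = 64
k = 8
Check: 6² + 8² = 36 + 64 = 100 ✓

100 = 6² + 8²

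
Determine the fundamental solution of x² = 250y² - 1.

We need x² = 250y² - 1. Try successive y:
y = 1: x² = 250·1² - 1 = 249, not a perfect square
y = 2: x² = 250·2² - 1 = 999, not a perfect square
y = 3: x² = 250·3² - 1 = 2249, not a perfect square
...
y = 281: x² = 250·281² - 1 = 19740249 = 4443² ✓
Check: 4443² - 250·281² = 19740249 - 19740250 = -1 ✓

x = 4443, y = 281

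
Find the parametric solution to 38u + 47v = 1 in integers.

Step 1: Compute gcd(38, 47) = 1.
Since 1 divides 1, solutions exist.

Step 2: Find a particular solution using extended Euclidean algorithm.
We get u₀ = -21, v₀ = 17.
Check: 38*-21 + 47*17 = 1 = 1 ✓

Step 3: Write the general solution.
u = -21 + (47/1)t = -21 + 47t
v = 17 - (38/1)t = 17 - 38t
for any integer t.

u = -21 + 47t, v = 17 - 38t for integer t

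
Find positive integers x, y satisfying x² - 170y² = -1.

We need x² = 170y² - 1. Try successive y:
y = 1: x² = 170·1² - 1 = 169 = 13² ✓
Check: 13² - 170·1² = 169 - 170 = -1 ✓

x = 13, y = 1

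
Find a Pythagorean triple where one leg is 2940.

We need the other leg and hypotenuse such that 2940² + x² = c².
Take x = 203, c = 2947: 2940² + 203² = 8643600 + 41209 = 8684809 = 2947² ✓
Triple: (203, 2940, 2947)

(203, 2940, 2947)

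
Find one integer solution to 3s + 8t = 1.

Step 1: Check solvability.
gcd(3, 8) = 1
Since 1 divides 1, solutions exist.

Step 2: Apply extended Euclidean algorithm to find gcd.
We find integers such that 3*x0 + 8*y0 = 1

Step 3: Scale the particular solution.
Multiply by 1/1 = 1:
s = 3, t = -1

Step 4: Verify.
3*(3) + 8*(-1) = 1 = 1 ✓

s = 3, t = -1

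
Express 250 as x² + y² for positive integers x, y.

We need to find integers x, y > 0 such that x² + y² = 250.
Trying x = 5: y² = 250 - 5² = 250 - 25 = 225
y = 15
Check: 5² + 15² = 25 + 225 = 250 ✓

250 = 5² + 15²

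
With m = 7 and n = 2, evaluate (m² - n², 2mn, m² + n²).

a = m² - n² = 49 - 4 = 45
b = 2mn = 2·7·2 = 28
c = m² + n² = 49 + 4 = 53
Verify: 45² + 28² = 2025 + 784 = 2809 = 53² ✓

(45, 28, 53)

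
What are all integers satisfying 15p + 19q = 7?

Step 1: Compute gcd(15, 19) = 1.
Since 1 divides 7, solutions exist.

Step 2: Find a particular solution using extended Euclidean algorithm.
We get p₀ = -35, q₀ = 28.
Check: 15*-35 + 19*28 = 7 = 7 ✓

Step 3: Write the general solution.
p = -35 + (19/1)t = -35 + 19t
q = 28 - (15/1)t = 28 - 15t
for any integer t.

p = -35 + 19t, q = 28 - 15t for integer t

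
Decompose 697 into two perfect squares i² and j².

We need to find integers i, j > 0 such that i² + j² = 697.
Trying i = 11: j² = 697 - 11² = 697 - 121 = 576
j = 24
Check: 11² + 24² = 121 + 576 = 697 ✓

697 = 11² + 24²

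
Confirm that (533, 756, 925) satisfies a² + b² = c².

Compute a² + b² = 533² + 756² = 284089 + 571536 = 855625
Compute c² = 925² = 855625
Since 855625 = 855625, confirmed.

Yes, it is a Pythagorean triple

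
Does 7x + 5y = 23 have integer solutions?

Step 1: Compute gcd(7, 5).
gcd(7, 5) = 1

Step 2: Check divisibility.
Does 1 divide 23? 23 = 1 x 23, so yes.

By the theorem on linear Diophantine equations, 7x + 5y = 23 has integer solutions if and only if gcd(7, 5) divides 23. Since 1 | 23, solutions exist.

Yes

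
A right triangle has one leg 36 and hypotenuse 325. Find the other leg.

a² = c² - b² = 105625 - 1296 = 104329
a = 323

323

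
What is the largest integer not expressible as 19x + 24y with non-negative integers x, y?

For two coprime denominations a and b, the Frobenius number (largest value not representable as a non-negative combination) is ab - a - b.
Here gcd(19, 24) = 1, so they are coprime.
F(19, 24) = 19·24 - 19 - 24 = 456 - 43 = 413

413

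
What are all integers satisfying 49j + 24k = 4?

Step 1: Compute gcd(49, 24) = 1.
Since 1 divides 4, solutions exist.

Step 2: Find a particular solution using extended Euclidean algorithm.
We get j₀ = 4, k₀ = -8.
Check: 49*4 + 24*-8 = 4 = 4 ✓

Step 3: Write the general solution.
j = 4 + (24/1)t = 4 + 24t
k = -8 - (49/1)t = -8 - 49t
for any integer t.

j = 4 + 24t, k = -8 - 49t for integer t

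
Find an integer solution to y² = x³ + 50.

Try small integer x values and check whether x³ + 50 is a perfect square.
x = -1: x³ + 50 = -1³ + 50 = -1 + 50 = 49
Is 49 a perfect square? 7² = 49 ✓
So (x, y) = (-1, -7) is a solution.

x = -1, y = -7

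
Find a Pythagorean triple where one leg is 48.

We need the other leg and hypotenuse such that 48² + x² = c².
Take x = 55, c = 73: 48² + 55² = 2304 + 3025 = 5329 = 73² ✓
Triple: (55, 48, 73)

(55, 48, 73)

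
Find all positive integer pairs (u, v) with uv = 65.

The positive divisors of 65 are: 1, 5, 13, 65.
Each divisor d gives the pair (d, 65/d):
(1, 65), (5, 13), (13, 5), (65, 1)

(1, 65), (5, 13), (13, 5), (65, 1)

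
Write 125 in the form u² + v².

We need to find integers u, v > 0 such that u² + v² = 125.
Trying u = 2: v² = 125 - 2² = 125 - 4 = 121
v = 11
Check: 2² + 11² = 4 + 121 = 125 ✓

125 = 2² + 11²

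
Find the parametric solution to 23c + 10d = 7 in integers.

Step 1: Compute gcd(23, 10) = 1.
Since 1 divides 7, solutions exist.

Step 2: Find a particular solution using extended Euclidean algorithm.
We get c₀ = -21, d₀ = 49.
Check: 23*-21 + 10*49 = 7 = 7 ✓

Step 3: Write the general solution.
c = -21 + (10/1)t = -21 + 10t
d = 49 - (23/1)t = 49 - 23t
for any integer t.

c = -21 + 10t, d = 49 - 23t for integer t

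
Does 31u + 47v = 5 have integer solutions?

Step 1: Compute gcd(31, 47).
gcd(31, 47) = 1

Step 2: Check divisibility.
Does 1 divide 5? 5 = 1 x 5, so yes.

By the theorem on linear Diophantine equations, 31u + 47v = 5 has integer solutions if and only if gcd(31, 47) divides 5. Since 1 | 5, solutions exist.

Yes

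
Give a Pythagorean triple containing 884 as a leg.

We need the other leg and hypotenuse such that 884² + x² = c².
Take x = 387, c = 965: 884² + 387² = 781456 + 149769 = 931225 = 965² ✓
Triple: (387, 884, 965)

(387, 884, 965)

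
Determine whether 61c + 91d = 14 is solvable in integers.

Step 1: Compute gcd(61, 91).
gcd(61, 91) = 1

Step 2: Check divisibility.
Does 1 divide 14? 14 = 1 x 14, so yes.

By the theorem on linear Diophantine equations, 61c + 91d = 14 has integer solutions if and only if gcd(61, 91) divides 14. Since 1 | 14, solutions exist.

Yes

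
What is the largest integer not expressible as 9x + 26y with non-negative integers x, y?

For two coprime denominations a and b, the Frobenius number (largest value not representable as a non-negative combination) is ab - a - b.
Here gcd(9, 26) = 1, so they are coprime.
F(9, 26) = 9·26 - 9 - 26 = 234 - 35 = 199

199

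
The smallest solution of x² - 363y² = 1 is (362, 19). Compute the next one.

Solutions to x² - Dy² = 1 are generated by powers of (x₀ + y₀√D).
The next solution satisfies x₁ + y₁√363 = (x₀ + y₀√363)², giving:
x₁ = x₀² + 363y₀² = 362² + 363·19² = 131044 + 131043 = 262087
y₁ = 2x₀y₀ = 2·362·19 = 13756

Verify: 262087² - 363·13756² = 68689595569 - 68689595568 = 1 ✓

x = 262087, y = 13756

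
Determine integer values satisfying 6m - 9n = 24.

Step 1: Check solvability.
gcd(6, 9) = 3
Since 3 divides 24, solutions exist.

Step 2: Apply extended Euclidean algorithm to find gcd.
We find integers such that 6*x0 + 9*y0 = 3

Step 3: Scale the particular solution.
Multiply by 24/3 = 8:
m = -8, n = -8

Step 4: Verify.
6*(-8) - 9*(-8) = 24 = 24 ✓

m = -8, n = -8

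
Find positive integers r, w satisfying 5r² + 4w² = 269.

Try small values of r and check whether (269 - 5r²)/4 is a perfect square.
r = 5: 5·5² = 125, so 4w² = 269 - 125 = 144, giving w² = 36, w = 6.
Check: 5·5² + 4·6² = 125 + 144 = 269 ✓

r = 5, w = 6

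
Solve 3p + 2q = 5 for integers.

Step 1: Check solvability.
gcd(3, 2) = 1
Since 1 divides 5, solutions exist.

Step 2: Apply extended Euclidean algorithm to find gcd.
We find integers such that 3*x0 + 2*y0 = 1

Step 3: Scale the particular solution.
Multiply by 5/1 = 5:
p = 5, q = -5

Step 4: Verify.
3*(5) + 2*(-5) = 5 = 5 ✓

p = 5, q = -5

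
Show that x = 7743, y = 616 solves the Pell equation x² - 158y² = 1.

Compute x² = 7743² = 59954049
Compute 158y² = 158·616² = 158·379456 = 59954048
x² - 158y² = 59954049 - 59954048 = 1
Since this equals 1, (7743, 616) is a solution.

Yes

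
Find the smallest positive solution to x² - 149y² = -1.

We need x² = 149y² - 1. Try successive y:
y = 1: x² = 149·1² - 1 = 148, not a perfect square
y = 2: x² = 149·2² - 1 = 595, not a perfect square
y = 3: x² = 149·3² - 1 = 1340, not a perfect square
...
y = 9305: x² = 149·9305² - 1 = 12900870724 = 113582² ✓
Check: 113582² - 149·9305² = 12900870724 - 12900870725 = -1 ✓

x = 113582, y = 9305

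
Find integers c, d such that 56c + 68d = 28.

Step 1: Check solvability.
gcd(56, 68) = 4
Since 4 divides 28, solutions exist.

Step 2: Apply extended Euclidean algorithm to find gcd.
We find integers such that 56*x0 + 68*y0 = 4

Step 3: Scale the particular solution.
Multiply by 28/4 = 7:
c = -42, d = 35

Step 4: Verify.
56*(-42) + 68*(35) = 28 = 28 ✓

c = -42, d = 35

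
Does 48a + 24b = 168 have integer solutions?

Step 1: Compute gcd(48, 24).
gcd(48, 24) = 24

Step 2: Check divisibility.
Does 24 divide 168? 168 = 24 x 7, so yes.

By the theorem on linear Diophantine equations, 48a + 24b = 168 has integer solutions if and only if gcd(48, 24) divides 168. Since 24 | 168, solutions exist.

Yes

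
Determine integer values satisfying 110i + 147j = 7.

Step 1: Check solvability.
gcd(110, 147) = 1
Since 1 divides 7, solutions exist.

Step 2: Apply extended Euclidean algorithm to find gcd.
We find integers such that 110*x0 + 147*y0 = 1

Step 3: Scale the particular solution.
Multiply by 7/1 = 7:
i = -28, j = 21

Step 4: Verify.
110*(-28) + 147*(21) = 7 = 7 ✓

i = -28, j = 21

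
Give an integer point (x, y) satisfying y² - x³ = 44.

Try small integer x values and check whether x³ + 44 is a perfect square.
x = -2: x³ + 44 = -2³ + 44 = -8 + 44 = 36
Is 36 a perfect square? 6² = 36 ✓
So (x, y) = (-2, -6) is a solution.

x = -2, y = -6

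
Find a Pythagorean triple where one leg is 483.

We need the other leg and hypotenuse such that 483² + x² = c².
Take x = 44, c = 485: 483² + 44² = 233289 + 1936 = 235225 = 485² ✓
Triple: (483, 44, 485)

(483, 44, 485)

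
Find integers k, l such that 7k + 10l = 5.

Step 1: Check solvability.
gcd(7, 10) = 1
Since 1 divides 5, solutions exist.

Step 2: Apply extended Euclidean algorithm to find gcd.
We find integers such that 7*x0 + 10*y0 = 1

Step 3: Scale the particular solution.
Multiply by 5/1 = 5:
k = 15, l = -10

Step 4: Verify.
7*(15) + 10*(-10) = 5 = 5 ✓

k = 15, l = -10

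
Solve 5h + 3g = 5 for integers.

Step 1: Check solvability.
gcd(5, 3) = 1
Since 1 divides 5, solutions exist.

Step 2: Apply extended Euclidean algorithm to find gcd.
We find integers such that 5*x0 + 3*y0 = 1

Step 3: Scale the particular solution.
Multiply by 5/1 = 5:
h = -5, g = 10

Step 4: Verify.
5*(-5) + 3*(10) = 5 = 5 ✓

h = -5, g = 10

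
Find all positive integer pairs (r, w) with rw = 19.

The positive divisors of 19 are: 1, 19.
Each divisor d gives the pair (d, 19/d):
(1, 19), (19, 1)

(1, 19), (19, 1)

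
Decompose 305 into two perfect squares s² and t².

We need to find integers s, t > 0 such that s² + t² = 305.
Trying s = 4: t² = 305 - 4² = 305 - 16 = 289
t = 17
Check: 4² + 17² = 16 + 289 = 305 ✓

305 = 4² + 17²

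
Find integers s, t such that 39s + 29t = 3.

Step 1: Check solvability.
gcd(39, 29) = 1
Since 1 divides 3, solutions exist.

Step 2: Apply extended Euclidean algorithm to find gcd.
We find integers such that 39*x0 + 29*y0 = 1

Step 3: Scale the particular solution.
Multiply by 3/1 = 3:
s = 9, t = -12

Step 4: Verify.
39*(9) + 29*(-12) = 3 = 3 ✓

s = 9, t = -12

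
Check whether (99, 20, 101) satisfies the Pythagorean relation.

Compute a² + b²:
99² + 20² = 9801 + 400 = 10201
Compute c²:
101² = 10201
Since 10201 = 10201, it is a Pythagorean triple.

Yes, it is a Pythagorean triple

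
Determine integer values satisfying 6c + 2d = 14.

Step 1: Check solvability.
gcd(6, 2) = 2
Since 2 divides 14, solutions exist.

Step 2: Apply extended Euclidean algorithm to find gcd.
We find integers such that 6*x0 + 2*y0 = 2

Step 3: Scale the particular solution.
Multiply by 14/2 = 7:
c = 0, d = 7

Step 4: Verify.
6*(0) + 2*(7) = 14 = 14 ✓

c = 0, d = 7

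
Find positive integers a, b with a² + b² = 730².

We need a² + b² = 730² = 532900.
Trying: 54² + 728² = 2916 + 529984 = 532900 ✓

(54, 728, 730)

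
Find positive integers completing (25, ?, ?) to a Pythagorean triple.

We need the other leg and hypotenuse such that 25² + x² = c².
Take x = 312, c = 313: 25² + 312² = 625 + 97344 = 97969 = 313² ✓
Triple: (25, 312, 313)

(25, 312, 313)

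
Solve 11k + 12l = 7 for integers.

Step 1: Check solvability.
gcd(11, 12) = 1
Since 1 divides 7, solutions exist.

Step 2: Apply extended Euclidean algorithm to find gcd.
We find integers such that 11*x0 + 12*y0 = 1

Step 3: Scale the particular solution.
Multiply by 7/1 = 7:
k = -7, l = 7

Step 4: Verify.
11*(-7) + 12*(7) = 7 = 7 ✓

k = -7, l = 7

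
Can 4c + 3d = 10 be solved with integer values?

Step 1: Compute gcd(4, 3).
gcd(4, 3) = 1

Step 2: Check divisibility.
Does 1 divide 10? 10 = 1 x 10, so yes.

By the theorem on linear Diophantine equations, 4c + 3d = 10 has integer solutions if and only if gcd(4, 3) divides 10. Since 1 | 10, solutions exist.

Yes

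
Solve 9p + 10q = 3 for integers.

Step 1: Check solvability.
gcd(9, 10) = 1
Since 1 divides 3, solutions exist.

Step 2: Apply extended Euclidean algorithm to find gcd.
We find integers such that 9*x0 + 10*y0 = 1

Step 3: Scale the particular solution.
Multiply by 3/1 = 3:
p = -3, q = 3

Step 4: Verify.
9*(-3) + 10*(3) = 3 = 3 ✓

p = -3, q = 3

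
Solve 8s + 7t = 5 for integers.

Step 1: Check solvability.
gcd(8, 7) = 1
Since 1 divides 5, solutions exist.

Step 2: Apply extended Euclidean algorithm to find gcd.
We find integers such that 8*x0 + 7*y0 = 1

Step 3: Scale the particular solution.
Multiply by 5/1 = 5:
s = 5, t = -5

Step 4: Verify.
8*(5) + 7*(-5) = 5 = 5 ✓

s = 5, t = -5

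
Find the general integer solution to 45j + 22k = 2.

Step 1: Compute gcd(45, 22) = 1.
Since 1 divides 2, solutions exist.

Step 2: Find a particular solution using extended Euclidean algorithm.
We get j₀ = 2, k₀ = -4.
Check: 45*2 + 22*-4 = 2 = 2 ✓

Step 3: Write the general solution.
j = 2 + (22/1)t = 2 + 22t
k = -4 - (45/1)t = -4 - 45t
for any integer t.

j = 2 + 22t, k = -4 - 45t for integer t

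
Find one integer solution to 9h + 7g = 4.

Step 1: Check solvability.
gcd(9, 7) = 1
Since 1 divides 4, solutions exist.

Step 2: Apply extended Euclidean algorithm to find gcd.
We find integers such that 9*x0 + 7*y0 = 1

Step 3: Scale the particular solution.
Multiply by 4/1 = 4:
h = -12, g = 16

Step 4: Verify.
9*(-12) + 7*(16) = 4 = 4 ✓

h = -12, g = 16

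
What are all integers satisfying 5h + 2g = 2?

Step 1: Compute gcd(5, 2) = 1.
Since 1 divides 2, solutions exist.

Step 2: Find a particular solution using extended Euclidean algorithm.
We get h₀ = 2, g₀ = -4.
Check: 5*2 + 2*-4 = 2 = 2 ✓

Step 3: Write the general solution.
h = 2 + (2/1)t = 2 + 2t
g = -4 - (5/1)t = -4 - 5t
for any integer t.

h = 2 + 2t, g = -4 - 5t for integer t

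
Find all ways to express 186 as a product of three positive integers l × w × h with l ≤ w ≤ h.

Iterate l from 1 to ⌊186^(1/3)⌋. For each l dividing 186, iterate w ≥ l with w dividing 186/l, and set h = 186/(l·w).
Triples found (5): (1×1×186), (1×2×93), (1×3×62), (1×6×31), (2×3×31)

(1×1×186), (1×2×93), (1×3×62), (1×6×31), (2×3×31)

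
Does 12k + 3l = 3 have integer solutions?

Step 1: Compute gcd(12, 3).
gcd(12, 3) = 3

Step 2: Check divisibility.
Does 3 divide 3? 3 = 3 x 1, so yes.

By the theorem on linear Diophantine equations, 12k + 3l = 3 has integer solutions if and only if gcd(12, 3) divides 3. Since 3 | 3, solutions exist.

Yes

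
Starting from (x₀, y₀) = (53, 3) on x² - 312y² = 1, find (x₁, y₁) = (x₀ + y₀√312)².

Solutions to x² - Dy² = 1 are generated by powers of (x₀ + y₀√D).
The next solution satisfies x₁ + y₁√312 = (x₀ + y₀√312)², giving:
x₁ = x₀² + 312y₀² = 53² + 312·3² = 2809 + 2808 = 5617
y₁ = 2x₀y₀ = 2·53·3 = 318

Verify: 5617² - 312·318² = 31550689 - 31550688 = 1 ✓

x = 5617, y = 318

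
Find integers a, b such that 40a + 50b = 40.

Step 1: Check solvability.
gcd(40, 50) = 10
Since 10 divides 40, solutions exist.

Step 2: Apply extended Euclidean algorithm to find gcd.
We find integers such that 40*x0 + 50*y0 = 10

Step 3: Scale the particular solution.
Multiply by 40/10 = 4:
a = -4, b = 4

Step 4: Verify.
40*(-4) + 50*(4) = 40 = 40 ✓

a = -4, b = 4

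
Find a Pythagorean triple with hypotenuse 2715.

We need a² + b² = 2715² = 7371225.
Trying: 2331² + 1392² = 5433561 + 1937664 = 7371225 ✓

(2331, 1392, 2715)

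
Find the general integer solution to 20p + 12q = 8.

Step 1: Compute gcd(20, 12) = 4.
Since 4 divides 8, solutions exist.

Step 2: Find a particular solution using extended Euclidean algorithm.
We get p₀ = -2, q₀ = 4.
Check: 20*-2 + 12*4 = 8 = 8 ✓

Step 3: Write the general solution.
p = -2 + (12/4)t = -2 + 3t
q = 4 - (20/4)t = 4 - 5t
for any integer t.

p = -2 + 3t, q = 4 - 5t for integer t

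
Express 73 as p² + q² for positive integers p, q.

We need to find integers p, q > 0 such that p² + q² = 73.
Trying p = 3: q² = 73 - 3² = 73 - 9 = 64
q = 8
Check: 3² + 8² = 9 + 64 = 73 ✓

73 = 3² + 8²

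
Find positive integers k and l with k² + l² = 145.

We need to find integers k, l > 0 such that k² + l² = 145.
Trying k = 1: l² = 145 - 1² = 145 - 1 = 144
l = 12
Check: 1² + 12² = 1 + 144 = 145 ✓

145 = 1² + 12²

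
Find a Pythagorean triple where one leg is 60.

We need the other leg and hypotenuse such that 60² + x² = c².
Take x = 91, c = 109: 60² + 91² = 3600 + 8281 = 11881 = 109² ✓
Triple: (91, 60, 109)

(91, 60, 109)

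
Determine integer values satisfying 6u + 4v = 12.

Step 1: Check solvability.
gcd(6, 4) = 2
Since 2 divides 12, solutions exist.

Step 2: Apply extended Euclidean algorithm to find gcd.
We find integers such that 6*x0 + 4*y0 = 2

Step 3: Scale the particular solution.
Multiply by 12/2 = 6:
u = 6, v = -6

Step 4: Verify.
6*(6) + 4*(-6) = 12 = 12 ✓

u = 6, v = -6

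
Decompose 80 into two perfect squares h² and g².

We need to find integers h, g > 0 such that h² + g² = 80.
Trying h = 4: g² = 80 - 4² = 80 - 16 = 64
g = 8
Check: 4² + 8² = 16 + 64 = 80 ✓

80 = 4² + 8²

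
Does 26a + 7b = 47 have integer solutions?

Step 1: Compute gcd(26, 7).
gcd(26, 7) = 1

Step 2: Check divisibility.
Does 1 divide 47? 47 = 1 x 47, so yes.

By the theorem on linear Diophantine equations, 26a + 7b = 47 has integer solutions if and only if gcd(26, 7) divides 47. Since 1 | 47, solutions exist.

Yes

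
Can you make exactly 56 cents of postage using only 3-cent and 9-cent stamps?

We need non-negative x, y with 3x + 9y = 56.
gcd(3, 9) = 3, and 3 does not divide 56.
No integer solutions exist, so certainly no non-negative ones.

No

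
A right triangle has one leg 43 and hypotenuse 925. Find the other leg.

b² = c² - a² = 855625 - 1849 = 853776
b = 924

924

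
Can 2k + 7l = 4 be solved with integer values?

Step 1: Compute gcd(2, 7).
gcd(2, 7) = 1

Step 2: Check divisibility.
Does 1 divide 4? 4 = 1 x 4, so yes.

By the theorem on linear Diophantine equations, 2k + 7l = 4 has integer solutions if and only if gcd(2, 7) divides 4. Since 1 | 4, solutions exist.

Yes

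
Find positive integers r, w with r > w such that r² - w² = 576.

Factor: r² - w² = (r+w)(r-w) = 576.
We need two factors of 576 with the same parity.
Use r+w = 288 and r-w = 2 (product 288·2 = 576).
Adding: 2r = 290, so r = 145.
Subtracting: 2w = 286, so w = 143.
Check: 145² - 143² = 21025 - 20449 = 576 ✓

r = 145, w = 143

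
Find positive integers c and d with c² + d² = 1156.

We need to find integers c, d > 0 such that c² + d² = 1156.
Trying c = 16: d² = 1156 - 16² = 1156 - 256 = 900
d = 30
Check: 16² + 30² = 256 + 900 = 1156 ✓

1156 = 16² + 30²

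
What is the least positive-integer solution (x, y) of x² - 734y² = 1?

We seek the smallest positive integers (x, y) with x² - 734y² = 1, i.e., x² = 734y² + 1.
Try successive y values:
y = 1: x² = 734·1² + 1 = 735, not a perfect square
y = 2: x² = 734·2² + 1 = 2937, not a perfect square
y = 3: x² = 734·3² + 1 = 6607, not a perfect square
... continuing the search (or via continued fractions) ...
y = 383656: x² = 734·383656² + 1 = 108038873930625, x = 10394175 ✓

Verify: 10394175² - 734·383656² = 108038873930625 - 108038873930624 = 1 ✓

x = 10394175, y = 383656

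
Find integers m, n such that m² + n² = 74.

We need to find integers m, n > 0 such that m² + n² = 74.
Trying m = 5: n² = 74 - 5² = 74 - 25 = 49
n = 7
Check: 5² + 7² = 25 + 49 = 74 ✓

74 = 5² + 7²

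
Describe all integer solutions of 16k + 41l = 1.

Step 1: Compute gcd(16, 41) = 1.
Since 1 divides 1, solutions exist.

Step 2: Find a particular solution using extended Euclidean algorithm.
We get k₀ = 18, l₀ = -7.
Check: 16*18 + 41*-7 = 1 = 1 ✓

Step 3: Write the general solution.
k = 18 + (41/1)t = 18 + 41t
l = -7 - (16/1)t = -7 - 16t
for any integer t.

k = 18 + 41t, l = -7 - 16t for integer t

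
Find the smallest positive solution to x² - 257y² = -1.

We need x² = 257y² - 1. Try successive y:
y = 1: x² = 257·1² - 1 = 256 = 16² ✓
Check: 16² - 257·1² = 256 - 257 = -1 ✓

x = 16, y = 1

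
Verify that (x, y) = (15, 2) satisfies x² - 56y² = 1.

Compute x² = 15² = 225
Compute 56y² = 56·2² = 56·4 = 224
x² - 56y² = 225 - 224 = 1
Since this equals 1, (15, 2) is a solution.

Yes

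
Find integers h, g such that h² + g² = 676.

We need to find integers h, g > 0 such that h² + g² = 676.
Trying h = 10: g² = 676 - 10² = 676 - 100 = 576
g = 24
Check: 10² + 24² = 100 + 576 = 676 ✓

676 = 10² + 24²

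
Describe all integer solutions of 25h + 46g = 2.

Step 1: Compute gcd(25, 46) = 1.
Since 1 divides 2, solutions exist.

Step 2: Find a particular solution using extended Euclidean algorithm.
We get h₀ = -22, g₀ = 12.
Check: 25*-22 + 46*12 = 2 = 2 ✓

Step 3: Write the general solution.
h = -22 + (46/1)t = -22 + 46t
g = 12 - (25/1)t = 12 - 25t
for any integer t.

h = -22 + 46t, g = 12 - 25t for integer t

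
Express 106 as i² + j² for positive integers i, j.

We need to find integers i, j > 0 such that i² + j² = 106.
Trying i = 5: j² = 106 - 5² = 106 - 25 = 81
j = 9
Check: 5² + 9² = 25 + 81 = 106 ✓

106 = 5² + 9²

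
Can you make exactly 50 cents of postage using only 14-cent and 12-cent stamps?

We need non-negative x, y with 14x + 12y = 50.
gcd(14, 12) = 2 divides 50, so integer solutions exist.
Search for a non-negative one: x = 1 gives 12y = 50 - 14 = 36, so y = 3.
Check: 14·1 + 12·3 = 50 ✓

Yes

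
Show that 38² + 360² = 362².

Compute a² + b²:
38² + 360² = 1444 + 129600 = 131044
Compute c²:
362² = 131044
Since 131044 = 131044, it is a Pythagorean triple.

Yes, it is a Pythagorean triple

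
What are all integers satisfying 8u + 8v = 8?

Step 1: Compute gcd(8, 8) = 8.
Since 8 divides 8, solutions exist.

Step 2: Find a particular solution using extended Euclidean algorithm.
We get u₀ = 0, v₀ = 1.
Check: 8*0 + 8*1 = 8 = 8 ✓

Step 3: Write the general solution.
u = 0 + (8/8)t = 0 + 1t
v = 1 - (8/8)t = 1 - 1t
for any integer t.

u = 0 + 1t, v = 1 - 1t for integer t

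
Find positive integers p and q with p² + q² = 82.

We need to find integers p, q > 0 such that p² + q² = 82.
Trying p = 1: q² = 82 - 1² = 82 - 1 = 81
q = 9
Check: 1² + 9² = 1 + 81 = 82 ✓

82 = 1² + 9²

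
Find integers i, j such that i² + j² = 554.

We need to find integers i, j > 0 such that i² + j² = 554.
Trying i = 5: j² = 554 - 5² = 554 - 25 = 529
j = 23
Check: 5² + 23² = 25 + 529 = 554 ✓

554 = 5² + 23²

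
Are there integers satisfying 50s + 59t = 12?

Step 1: Compute gcd(50, 59).
gcd(50, 59) = 1

Step 2: Check divisibility.
Does 1 divide 12? 12 = 1 x 12, so yes.

By the theorem on linear Diophantine equations, 50s + 59t = 12 has integer solutions if and only if gcd(50, 59) divides 12. Since 1 | 12, solutions exist.

Yes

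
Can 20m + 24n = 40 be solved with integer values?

Step 1: Compute gcd(20, 24).
gcd(20, 24) = 4

Step 2: Check divisibility.
Does 4 divide 40? 40 = 4 x 10, so yes.

By the theorem on linear Diophantine equations, 20m + 24n = 40 has integer solutions if and only if gcd(20, 24) divides 40. Since 4 | 40, solutions exist.

Yes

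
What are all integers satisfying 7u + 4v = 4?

Step 1: Compute gcd(7, 4) = 1.
Since 1 divides 4, solutions exist.

Step 2: Find a particular solution using extended Euclidean algorithm.
We get u₀ = -4, v₀ = 8.
Check: 7*-4 + 4*8 = 4 = 4 ✓

Step 3: Write the general solution.
u = -4 + (4/1)t = -4 + 4t
v = 8 - (7/1)t = 8 - 7t
for any integer t.

u = -4 + 4t, v = 8 - 7t for integer t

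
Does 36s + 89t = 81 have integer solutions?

Step 1: Compute gcd(36, 89).
gcd(36, 89) = 1

Step 2: Check divisibility.
Does 1 divide 81? 81 = 1 x 81, so yes.

By the theorem on linear Diophantine equations, 36s + 89t = 81 has integer solutions if and only if gcd(36, 89) divides 81. Since 1 | 81, solutions exist.

Yes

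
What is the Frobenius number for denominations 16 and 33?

For two coprime denominations a and b, the Frobenius number (largest value not representable as a non-negative combination) is ab - a - b.
Here gcd(16, 33) = 1, so they are coprime.
F(16, 33) = 16·33 - 16 - 33 = 528 - 49 = 479

479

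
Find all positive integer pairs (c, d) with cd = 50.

The positive divisors of 50 are: 1, 2, 5, 10, 25, 50.
Each divisor d gives the pair (d, 50/d):
(1, 50), (2, 25), (5, 10), (10, 5), (25, 2), (50, 1)

(1, 50), (2, 25), (5, 10), (10, 5), (25, 2), (50, 1)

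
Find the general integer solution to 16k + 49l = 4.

Step 1: Compute gcd(16, 49) = 1.
Since 1 divides 4, solutions exist.

Step 2: Find a particular solution using extended Euclidean algorithm.
We get k₀ = -12, l₀ = 4.
Check: 16*-12 + 49*4 = 4 = 4 ✓

Step 3: Write the general solution.
k = -12 + (49/1)t = -12 + 49t
l = 4 - (16/1)t = 4 - 16t
for any integer t.

k = -12 + 49t, l = 4 - 16t for integer t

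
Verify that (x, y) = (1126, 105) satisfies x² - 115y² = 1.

Compute x² = 1126² = 1267876
Compute 115y² = 115·105² = 115·11025 = 1267875
x² - 115y² = 1267876 - 1267875 = 1
Since this equals 1, (1126, 105) is a solution.

Yes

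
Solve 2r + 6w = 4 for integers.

Step 1: Check solvability.
gcd(2, 6) = 2
Since 2 divides 4, solutions exist.

Step 2: Apply extended Euclidean algorithm to find gcd.
We find integers such that 2*x0 + 6*y0 = 2

Step 3: Scale the particular solution.
Multiply by 4/2 = 2:
r = 2, w = 0

Step 4: Verify.
2*(2) + 6*(0) = 4 = 4 ✓

r = 2, w = 0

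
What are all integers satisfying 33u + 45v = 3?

Step 1: Compute gcd(33, 45) = 3.
Since 3 divides 3, solutions exist.

Step 2: Find a particular solution using extended Euclidean algorithm.
We get u₀ = -4, v₀ = 3.
Check: 33*-4 + 45*3 = 3 = 3 ✓

Step 3: Write the general solution.
u = -4 + (45/3)t = -4 + 15t
v = 3 - (33/3)t = 3 - 11t
for any integer t.

u = -4 + 15t, v = 3 - 11t for integer t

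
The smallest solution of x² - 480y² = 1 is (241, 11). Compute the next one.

Solutions to x² - Dy² = 1 are generated by powers of (x₀ + y₀√D).
The next solution satisfies x₁ + y₁√480 = (x₀ + y₀√480)², giving:
x₁ = x₀² + 480y₀² = 241² + 480·11² = 58081 + 58080 = 116161
y₁ = 2x₀y₀ = 2·241·11 = 5302

Verify: 116161² - 480·5302² = 13493377921 - 13493377920 = 1 ✓

x = 116161, y = 5302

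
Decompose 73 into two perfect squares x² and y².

We need to find integers x, y > 0 such that x² + y² = 73.
Trying x = 3: y² = 73 - 3² = 73 - 9 = 64
y = 8
Check: 3² + 8² = 9 + 64 = 73 ✓

73 = 3² + 8²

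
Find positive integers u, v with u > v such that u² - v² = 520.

Factor: u² - v² = (u+v)(u-v) = 520.
We need two factors of 520 with the same parity.
Use u+v = 260 and u-v = 2 (product 260·2 = 520).
Adding: 2u = 262, so u = 131.
Subtracting: 2v = 258, so v = 129.
Check: 131² - 129² = 17161 - 16641 = 520 ✓

u = 131, v = 129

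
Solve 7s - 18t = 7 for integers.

Step 1: Check solvability.
gcd(7, 18) = 1
Since 1 divides 7, solutions exist.

Step 2: Apply extended Euclidean algorithm to find gcd.
We find integers such that 7*x0 + 18*y0 = 1

Step 3: Scale the particular solution.
Multiply by 7/1 = 7:
s = -35, t = -14

Step 4: Verify.
7*(-35) - 18*(-14) = 7 = 7 ✓

s = -35, t = -14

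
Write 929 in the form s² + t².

We need to find integers s, t > 0 such that s² + t² = 929.
Trying s = 20: t² = 929 - 20² = 929 - 400 = 529
t = 23
Check: 20² + 23² = 400 + 529 = 929 ✓

929 = 20² + 23²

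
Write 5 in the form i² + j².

We need to find integers i, j > 0 such that i² + j² = 5.
Trying i = 1: j² = 5 - 1² = 5 - 1 = 4
j = 2
Check: 1² + 2² = 1 + 4 = 5 ✓

5 = 1² + 2²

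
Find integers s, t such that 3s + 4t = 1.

Step 1: Check solvability.
gcd(3, 4) = 1
Since 1 divides 1, solutions exist.

Step 2: Apply extended Euclidean algorithm to find gcd.
We find integers such that 3*x0 + 4*y0 = 1

Step 3: Scale the particular solution.
Multiply by 1/1 = 1:
s = -1, t = 1

Step 4: Verify.
3*(-1) + 4*(1) = 1 = 1 ✓

s = -1, t = 1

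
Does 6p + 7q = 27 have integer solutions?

Step 1: Compute gcd(6, 7).
gcd(6, 7) = 1

Step 2: Check divisibility.
Does 1 divide 27? 27 = 1 x 27, so yes.

By the theorem on linear Diophantine equations, 6p + 7q = 27 has integer solutions if and only if gcd(6, 7) divides 27. Since 1 | 27, solutions exist.

Yes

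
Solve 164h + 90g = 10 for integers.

Step 1: Check solvability.
gcd(164, 90) = 2
Since 2 divides 10, solutions exist.

Step 2: Apply extended Euclidean algorithm to find gcd.
We find integers such that 164*x0 + 90*y0 = 2

Step 3: Scale the particular solution.
Multiply by 10/2 = 5:
h = -85, g = 155

Step 4: Verify.
164*(-85) + 90*(155) = 10 = 10 ✓

h = -85, g = 155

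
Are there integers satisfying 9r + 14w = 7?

Step 1: Compute gcd(9, 14).
gcd(9, 14) = 1

Step 2: Check divisibility.
Does 1 divide 7? 7 = 1 x 7, so yes.

By the theorem on linear Diophantine equations, 9r + 14w = 7 has integer solutions if and only if gcd(9, 14) divides 7. Since 1 | 7, solutions exist.

Yes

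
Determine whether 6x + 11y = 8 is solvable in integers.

Step 1: Compute gcd(6, 11).
gcd(6, 11) = 1

Step 2: Check divisibility.
Does 1 divide 8? 8 = 1 x 8, so yes.

By the theorem on linear Diophantine equations, 6x + 11y = 8 has integer solutions if and only if gcd(6, 11) divides 8. Since 1 | 8, solutions exist.

Yes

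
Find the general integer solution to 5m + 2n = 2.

Step 1: Compute gcd(5, 2) = 1.
Since 1 divides 2, solutions exist.

Step 2: Find a particular solution using extended Euclidean algorithm.
We get m₀ = 2, n₀ = -4.
Check: 5*2 + 2*-4 = 2 = 2 ✓

Step 3: Write the general solution.
m = 2 + (2/1)t = 2 + 2t
n = -4 - (5/1)t = -4 - 5t
for any integer t.

m = 2 + 2t, n = -4 - 5t for integer t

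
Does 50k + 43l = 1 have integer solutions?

Step 1: Compute gcd(50, 43).
gcd(50, 43) = 1

Step 2: Check divisibility.
Does 1 divide 1? 1 = 1 x 1, so yes.

By the theorem on linear Diophantine equations, 50k + 43l = 1 has integer solutions if and only if gcd(50, 43) divides 1. Since 1 | 1, solutions exist.

Yes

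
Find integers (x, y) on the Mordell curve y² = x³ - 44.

Try small integer x values and check whether x³ - 44 is a perfect square.
x = 5: x³ - 44 = 5³ - 44 = 125 - 44 = 81
Is 81 a perfect square? 9² = 81 ✓
So (x, y) = (5, 9) is a solution.

x = 5, y = 9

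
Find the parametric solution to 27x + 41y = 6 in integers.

Step 1: Compute gcd(27, 41) = 1.
Since 1 divides 6, solutions exist.

Step 2: Find a particular solution using extended Euclidean algorithm.
We get x₀ = -18, y₀ = 12.
Check: 27*-18 + 41*12 = 6 = 6 ✓

Step 3: Write the general solution.
x = -18 + (41/1)t = -18 + 41t
y = 12 - (27/1)t = 12 - 27t
for any integer t.

x = -18 + 41t, y = 12 - 27t for integer t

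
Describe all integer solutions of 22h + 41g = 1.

Step 1: Compute gcd(22, 41) = 1.
Since 1 divides 1, solutions exist.

Step 2: Find a particular solution using extended Euclidean algorithm.
We get h₀ = -13, g₀ = 7.
Check: 22*-13 + 41*7 = 1 = 1 ✓

Step 3: Write the general solution.
h = -13 + (41/1)t = -13 + 41t
g = 7 - (22/1)t = 7 - 22t
for any integer t.

h = -13 + 41t, g = 7 - 22t for integer t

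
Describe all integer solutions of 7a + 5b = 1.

Step 1: Compute gcd(7, 5) = 1.
Since 1 divides 1, solutions exist.

Step 2: Find a particular solution using extended Euclidean algorithm.
We get a₀ = -2, b₀ = 3.
Check: 7*-2 + 5*3 = 1 = 1 ✓

Step 3: Write the general solution.
a = -2 + (5/1)t = -2 + 5t
b = 3 - (7/1)t = 3 - 7t
for any integer t.

a = -2 + 5t, b = 3 - 7t for integer t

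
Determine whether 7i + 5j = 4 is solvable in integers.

Step 1: Compute gcd(7, 5).
gcd(7, 5) = 1

Step 2: Check divisibility.
Does 1 divide 4? 4 = 1 x 4, so yes.

By the theorem on linear Diophantine equations, 7i + 5j = 4 has integer solutions if and only if gcd(7, 5) divides 4. Since 1 | 4, solutions exist.

Yes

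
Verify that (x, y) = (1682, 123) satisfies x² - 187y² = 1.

Compute x² = 1682² = 2829124
Compute 187y² = 187·123² = 187·15129 = 2829123
x² - 187y² = 2829124 - 2829123 = 1
Since this equals 1, (1682, 123) is a solution.

Yes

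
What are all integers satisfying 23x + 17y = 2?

Step 1: Compute gcd(23, 17) = 1.
Since 1 divides 2, solutions exist.

Step 2: Find a particular solution using extended Euclidean algorithm.
We get x₀ = 6, y₀ = -8.
Check: 23*6 + 17*-8 = 2 = 2 ✓

Step 3: Write the general solution.
x = 6 + (17/1)t = 6 + 17t
y = -8 - (23/1)t = -8 - 23t
for any integer t.

x = 6 + 17t, y = -8 - 23t for integer t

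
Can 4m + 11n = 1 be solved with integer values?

Step 1: Compute gcd(4, 11).
gcd(4, 11) = 1

Step 2: Check divisibility.
Does 1 divide 1? 1 = 1 x 1, so yes.

By the theorem on linear Diophantine equations, 4m + 11n = 1 has integer solutions if and only if gcd(4, 11) divides 1. Since 1 | 1, solutions exist.

Yes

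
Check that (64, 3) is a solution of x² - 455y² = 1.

Compute x² = 64² = 4096
Compute 455y² = 455·3² = 455·9 = 4095
x² - 455y² = 4096 - 4095 = 1
Since this equals 1, (64, 3) is a solution.

Yes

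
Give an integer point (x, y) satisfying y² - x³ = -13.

Try small integer x values and check whether x³ - 13 is a perfect square.
x = 17: x³ - 13 = 17³ - 13 = 4913 - 13 = 4900
Is 4900 a perfect square? 70² = 4900 ✓
So (x, y) = (17, -70) is a solution.

x = 17, y = -70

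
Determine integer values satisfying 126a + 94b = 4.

Step 1: Check solvability.
gcd(126, 94) = 2
Since 2 divides 4, solutions exist.

Step 2: Apply extended Euclidean algorithm to find gcd.
We find integers such that 126*x0 + 94*y0 = 2

Step 3: Scale the particular solution.
Multiply by 4/2 = 2:
a = 6, b = -8

Step 4: Verify.
126*(6) + 94*(-8) = 4 = 4 ✓

a = 6, b = -8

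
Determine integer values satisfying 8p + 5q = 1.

Step 1: Check solvability.
gcd(8, 5) = 1
Since 1 divides 1, solutions exist.

Step 2: Apply extended Euclidean algorithm to find gcd.
We find integers such that 8*x0 + 5*y0 = 1

Step 3: Scale the particular solution.
Multiply by 1/1 = 1:
p = 2, q = -3

Step 4: Verify.
8*(2) + 5*(-3) = 1 = 1 ✓

p = 2, q = -3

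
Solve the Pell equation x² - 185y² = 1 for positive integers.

We seek the smallest positive integers (x, y) with x² - 185y² = 1, i.e., x² = 185y² + 1.
Try successive y values:
y = 1: x² = 185·1² + 1 = 186, not a perfect square
y = 2: x² = 185·2² + 1 = 741, not a perfect square
y = 3: x² = 185·3² + 1 = 1666, not a perfect square
... continuing the search (or via continued fractions) ...
y = 680: x² = 185·680² + 1 = 85544001, x = 9249 ✓

Verify: 9249² - 185·680² = 85544001 - 85544000 = 1 ✓

x = 9249, y = 680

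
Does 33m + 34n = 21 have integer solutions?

Step 1: Compute gcd(33, 34).
gcd(33, 34) = 1

Step 2: Check divisibility.
Does 1 divide 21? 21 = 1 x 21, so yes.

By the theorem on linear Diophantine equations, 33m + 34n = 21 has integer solutions if and only if gcd(33, 34) divides 21. Since 1 | 21, solutions exist.

Yes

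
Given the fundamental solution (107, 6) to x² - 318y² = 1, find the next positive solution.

Solutions to x² - Dy² = 1 are generated by powers of (x₀ + y₀√D).
The next solution satisfies x₁ + y₁√318 = (x₀ + y₀√318)², giving:
x₁ = x₀² + 318y₀² = 107² + 318·6² = 11449 + 11448 = 22897
y₁ = 2x₀y₀ = 2·107·6 = 1284

Verify: 22897² - 318·1284² = 524272609 - 524272608 = 1 ✓

x = 22897, y = 1284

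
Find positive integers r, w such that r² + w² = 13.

Search for r with 13 - r² a perfect square.
r = 2: 13 - 2² = 13 - 4 = 9 = 3² ✓
So r = 2, w = 3.

r = 2, w = 3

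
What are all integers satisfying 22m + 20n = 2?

Step 1: Compute gcd(22, 20) = 2.
Since 2 divides 2, solutions exist.

Step 2: Find a particular solution using extended Euclidean algorithm.
We get m₀ = 1, n₀ = -1.
Check: 22*1 + 20*-1 = 2 = 2 ✓

Step 3: Write the general solution.
m = 1 + (20/2)t = 1 + 10t
n = -1 - (22/2)t = -1 - 11t
for any integer t.

m = 1 + 10t, n = -1 - 11t for integer t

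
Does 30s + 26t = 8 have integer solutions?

Step 1: Compute gcd(30, 26).
gcd(30, 26) = 2

Step 2: Check divisibility.
Does 2 divide 8? 8 = 2 x 4, so yes.

By the theorem on linear Diophantine equations, 30s + 26t = 8 has integer solutions if and only if gcd(30, 26) divides 8. Since 2 | 8, solutions exist.

Yes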